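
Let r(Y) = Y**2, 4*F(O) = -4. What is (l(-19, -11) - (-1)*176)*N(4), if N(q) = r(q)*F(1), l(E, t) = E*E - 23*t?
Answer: -12640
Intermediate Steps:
F(O) = -1 (F(O) = (1/4)*(-4) = -1)
l(E, t) = E**2 - 23*t
N(q) = -q**2 (N(q) = q**2*(-1) = -q**2)
(l(-19, -11) - (-1)*176)*N(4) = (((-19)**2 - 23*(-11)) - (-1)*176)*(-1*4**2) = ((361 + 253) - 1*(-176))*(-1*16) = (614 + 176)*(-16) = 790*(-16) = -12640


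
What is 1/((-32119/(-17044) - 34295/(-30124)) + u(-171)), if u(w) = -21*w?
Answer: 32089591/115330726077 ≈ 0.00027824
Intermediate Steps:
1/((-32119/(-17044) - 34295/(-30124)) + u(-171)) = 1/((-32119/(-17044) - 34295/(-30124)) - 21*(-171)) = 1/((-32119*(-1/17044) - 34295*(-1/30124)) + 3591) = 1/((32119/17044 + 34295/30124) + 3591) = 1/(97004796/32089591 + 3591) = 1/(115330726077/32089591) = 32089591/115330726077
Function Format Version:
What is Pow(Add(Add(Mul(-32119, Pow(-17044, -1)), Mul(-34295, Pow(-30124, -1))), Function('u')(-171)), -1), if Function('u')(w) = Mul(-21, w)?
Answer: Rational(32089591, 115330726077) ≈ 0.00027824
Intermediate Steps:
Pow(Add(Add(Mul(-32119, Pow(-17044, -1)), Mul(-34295, Pow(-30124, -1))), Function('u')(-171)), -1) = Pow(Add(Add(Mul(-32119, Pow(-17044, -1)), Mul(-34295, Pow(-30124, -1))), Mul(-21, -171)), -1) = Pow(Add(Add(Mul(-32119, Rational(-1, 17044)), Mul(-34295, Rational(-1, 30124))), 3591), -1) = Pow(Add(Add(Rational(32119, 17044), Rational(34295, 30124)), 3591), -1) = Pow(Add(Rational(97004796, 32089591), 3591), -1) = Pow(Rational(115330726077, 32089591), -1) = Rational(32089591, 115330726077)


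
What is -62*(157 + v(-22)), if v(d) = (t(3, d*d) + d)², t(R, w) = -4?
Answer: -51646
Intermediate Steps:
v(d) = (-4 + d)²
-62*(157 + v(-22)) = -62*(157 + (-4 - 22)²) = -62*(157 + (-26)²) = -62*(157 + 676) = -62*833 = -51646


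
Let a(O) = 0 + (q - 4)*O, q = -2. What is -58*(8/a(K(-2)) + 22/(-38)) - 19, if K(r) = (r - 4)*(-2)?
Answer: 3595/171 ≈ 21.023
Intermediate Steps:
K(r) = 8 - 2*r (K(r) = (-4 + r)*(-2) = 8 - 2*r)
a(O) = -6*O (a(O) = 0 + (-2 - 4)*O = 0 - 6*O = -6*O)
-58*(8/a(K(-2)) + 22/(-38)) - 19 = -58*(8/((-6*(8 - 2*(-2)))) + 22/(-38)) - 19 = -58*(8/((-6*(8 + 4))) + 22*(-1/38)) - 19 = -58*(8/((-6*12)) - 11/19) - 19 = -58*(8/(-72) - 11/19) - 19 = -58*(8*(-1/72) - 11/19) - 19 = -58*(-⅑ - 11/19) - 19 = -58*(-118/171) - 19 = 6844/171 - 19 = 3595/171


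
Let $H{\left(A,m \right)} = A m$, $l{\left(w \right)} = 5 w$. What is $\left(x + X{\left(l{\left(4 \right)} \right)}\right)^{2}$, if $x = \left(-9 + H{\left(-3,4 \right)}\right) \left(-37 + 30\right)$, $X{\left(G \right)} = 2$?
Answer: $22201$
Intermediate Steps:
$x = 147$ ($x = \left(-9 - 12\right) \left(-37 + 30\right) = \left(-9 - 12\right) \left(-7\right) = \left(-21\right) \left(-7\right) = 147$)
$\left(x + X{\left(l{\left(4 \right)} \right)}\right)^{2} = \left(147 + 2\right)^{2} = 149^{2} = 22201$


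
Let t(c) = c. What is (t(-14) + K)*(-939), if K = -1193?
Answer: 1133373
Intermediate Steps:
(t(-14) + K)*(-939) = (-14 - 1193)*(-939) = -1207*(-939) = 1133373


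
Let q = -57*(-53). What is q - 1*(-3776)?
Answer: 6797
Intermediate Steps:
q = 3021
q - 1*(-3776) = 3021 - 1*(-3776) = 3021 + 3776 = 6797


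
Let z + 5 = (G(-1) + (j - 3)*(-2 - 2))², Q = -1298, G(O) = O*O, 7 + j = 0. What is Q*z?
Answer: -2175448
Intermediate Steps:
j = -7 (j = -7 + 0 = -7)
G(O) = O²
z = 1676 (z = -5 + ((-1)² + (-7 - 3)*(-2 - 2))² = -5 + (1 - 10*(-4))² = -5 + (1 + 40)² = -5 + 41² = -5 + 1681 = 1676)
Q*z = -1298*1676 = -2175448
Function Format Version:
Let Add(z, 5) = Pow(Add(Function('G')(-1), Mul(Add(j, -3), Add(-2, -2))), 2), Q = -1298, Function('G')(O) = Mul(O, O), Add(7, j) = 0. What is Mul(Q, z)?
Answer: -2175448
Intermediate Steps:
j = -7 (j = Add(-7, 0) = -7)
Function('G')(O) = Pow(O, 2)
z = 1676 (z = Add(-5, Pow(Add(Pow(-1, 2), Mul(Add(-7, -3), Add(-2, -2))), 2)) = Add(-5, Pow(Add(1, Mul(-10, -4)), 2)) = Add(-5, Pow(Add(1, 40), 2)) = Add(-5, Pow(41, 2)) = Add(-5, 1681) = 1676)
Mul(Q, z) = Mul(-1298, 1676) = -2175448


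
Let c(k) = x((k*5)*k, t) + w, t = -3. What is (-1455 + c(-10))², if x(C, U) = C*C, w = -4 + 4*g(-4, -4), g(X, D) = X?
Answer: 61764675625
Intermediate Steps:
w = -20 (w = -4 + 4*(-4) = -4 - 16 = -20)
x(C, U) = C²
c(k) = -20 + 25*k⁴ (c(k) = ((k*5)*k)² - 20 = ((5*k)*k)² - 20 = (5*k²)² - 20 = 25*k⁴ - 20 = -20 + 25*k⁴)
(-1455 + c(-10))² = (-1455 + (-20 + 25*(-10)⁴))² = (-1455 + (-20 + 25*10000))² = (-1455 + (-20 + 250000))² = (-1455 + 249980)² = 248525² = 61764675625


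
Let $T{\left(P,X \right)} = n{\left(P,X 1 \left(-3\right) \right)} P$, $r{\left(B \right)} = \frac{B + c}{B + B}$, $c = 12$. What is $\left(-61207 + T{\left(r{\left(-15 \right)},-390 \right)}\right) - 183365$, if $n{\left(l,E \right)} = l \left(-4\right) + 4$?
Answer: $- \frac{6114291}{25} \approx -2.4457 \cdot 10^{5}$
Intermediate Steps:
$n{\left(l,E \right)} = 4 - 4 l$ ($n{\left(l,E \right)} = - 4 l + 4 = 4 - 4 l$)
$r{\left(B \right)} = \frac{12 + B}{2 B}$ ($r{\left(B \right)} = \frac{B + 12}{B + B} = \frac{12 + B}{2 B}$)
$T{\left(P,X \right)} = P \left(4 - 4 P\right)$ ($T{\left(P,X \right)} = \left(4 - 4 P\right) P = P \left(4 - 4 P\right)$)
$\left(-61207 + T{\left(r{\left(-15 \right)},-390 \right)}\right) - 183365 = \left(-61207 + 4 \frac{12 - 15}{2 \left(-15\right)} \left(1 - \frac{12 - 15}{2 \left(-15\right)}\right)\right) - 183365 = \left(-61207 + 4 \cdot \frac{1}{2} \left(- \frac{1}{15}\right) \left(-3\right) \left(1 - \frac{1}{2} \left(- \frac{1}{15}\right) \left(-3\right)\right)\right) - 183365 = \left(-61207 + 4 \cdot \frac{1}{10} \left(1 - \frac{1}{10}\right)\right) - 183365 = \left(-61207 + 4 \cdot \frac{1}{10} \cdot \frac{9}{10}\right) - 183365 = \left(-61207 + \frac{9}{25}\right) - 183365 = - \frac{1530166}{25} - 183365 = - \frac{6114291}{25}$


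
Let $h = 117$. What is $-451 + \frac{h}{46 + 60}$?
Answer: $- \frac{47689}{106} \approx -449.9$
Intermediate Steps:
$-451 + \frac{h}{46 + 60} = -451 + \frac{117}{46 + 60} = -451 + \frac{117}{106} = - \frac{47689}{106}$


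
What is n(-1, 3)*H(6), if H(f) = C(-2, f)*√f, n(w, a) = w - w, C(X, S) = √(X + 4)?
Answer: 0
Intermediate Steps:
C(X, S) = √(4 + X)
n(w, a) = 0
H(f) = √2*√f (H(f) = √(4 - 2)*√f = √2*√f)
n(-1, 3)*H(6) = 0*(√2*√6) = 0*(2*√3) = 0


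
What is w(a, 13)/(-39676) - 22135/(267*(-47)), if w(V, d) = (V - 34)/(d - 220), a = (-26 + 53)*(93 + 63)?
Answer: 30307613257/17177347278 ≈ 1.7644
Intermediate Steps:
a = 4212 (a = 27*156 = 4212)
w(V, d) = (-34 + V)/(-220 + d)
w(a, 13)/(-39676) - 22135/(267*(-47)) = ((-34 + 4212)/(-220 + 13))/(-39676) - 22135/(267*(-47)) = (4178/(-207))*(-1/39676) - 22135/(-12549) = -1/207*4178*(-1/39676) - 22135*(-1/12549) = -4178/207*(-1/39676) + 22135/12549 = 2089/4106466 + 22135/12549 = 30307613257/17177347278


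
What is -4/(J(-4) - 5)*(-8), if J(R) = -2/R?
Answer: -64/9 ≈ -7.1111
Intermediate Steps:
-4/(J(-4) - 5)*(-8) = -4/(-2/(-4) - 5)*(-8) = -4/(-2*(-1/4) - 5)*(-8) = -4/(1/2 - 5)*(-8) = -4/(-9/2)*(-8) = -4*(-2/9)*(-8) = (8/9)*(-8) = -64/9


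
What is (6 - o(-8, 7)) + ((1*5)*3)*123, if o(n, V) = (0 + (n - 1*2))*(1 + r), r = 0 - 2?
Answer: 1841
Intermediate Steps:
r = -2
o(n, V) = 2 - n (o(n, V) = (0 + (n - 1*2))*(1 - 2) = (0 + (n - 2))*(-1) = (0 + (-2 + n))*(-1) = (-2 + n)*(-1) = 2 - n)
(6 - o(-8, 7)) + ((1*5)*3)*123 = (6 - (2 - 1*(-8))) + ((1*5)*3)*123 = (6 - (2 + 8)) + (5*3)*123 = (6 - 1*10) + 15*123 = (6 - 10) + 1845 = -4 + 1845 = 1841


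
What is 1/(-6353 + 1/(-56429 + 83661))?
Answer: -27232/173004895 ≈ -0.00015741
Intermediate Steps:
1/(-6353 + 1/(-56429 + 83661)) = 1/(-6353 + 1/27232) = 1/(-173004895/27232) = -27232/173004895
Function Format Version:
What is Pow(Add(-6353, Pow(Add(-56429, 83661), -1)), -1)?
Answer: Rational(-27232, 173004895) ≈ -0.00015741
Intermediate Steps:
Pow(Add(-6353, Pow(Add(-56429, 83661), -1)), -1) = Pow(Add(-6353, Pow(27232, -1)), -1) = Pow(Add(-6353, Rational(1, 27232)), -1) = Pow(Rational(-173004895, 27232), -1) = Rational(-27232, 173004895)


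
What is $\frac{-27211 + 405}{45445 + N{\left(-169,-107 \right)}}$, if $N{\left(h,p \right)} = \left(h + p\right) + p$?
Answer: $- \frac{13403}{22531} \approx -0.59487$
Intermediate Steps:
$N{\left(h,p \right)} = h + 2 p$
$\frac{-27211 + 405}{45445 + N{\left(-169,-107 \right)}} = \frac{-27211 + 405}{45445 + \left(-169 + 2 \left(-107\right)\right)} = - \frac{26806}{45445 - 383} = - \frac{26806}{45062} = \left(-26806\right) \frac{1}{45062} = - \frac{13403}{22531}$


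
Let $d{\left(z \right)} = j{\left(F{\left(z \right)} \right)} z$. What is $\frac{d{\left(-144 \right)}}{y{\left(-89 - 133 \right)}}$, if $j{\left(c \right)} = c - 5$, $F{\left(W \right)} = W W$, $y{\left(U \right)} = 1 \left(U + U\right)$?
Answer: $\frac{248772}{37} \approx 6723.6$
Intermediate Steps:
$y{\left(U \right)} = 2 U$ ($y{\left(U \right)} = 1 \cdot 2 U = 2 U$)
$F{\left(W \right)} = W^{2}$
$j{\left(c \right)} = -5 + c$
$d{\left(z \right)} = z \left(-5 + z^{2}\right)$ ($d{\left(z \right)} = \left(-5 + z^{2}\right) z = z \left(-5 + z^{2}\right)$)
$\frac{d{\left(-144 \right)}}{y{\left(-89 - 133 \right)}} = \frac{\left(-144\right) \left(-5 + \left(-144\right)^{2}\right)}{2 \left(-89 - 133\right)} = \frac{\left(-144\right) \left(-5 + 20736\right)}{2 \left(-89 - 133\right)} = \frac{\left(-144\right) 20731}{2 \left(-222\right)} = - \frac{2985264}{-444} = \left(-2985264\right) \left(- \frac{1}{444}\right) = \frac{248772}{37}$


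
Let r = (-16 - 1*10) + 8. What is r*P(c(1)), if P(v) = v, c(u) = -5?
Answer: 90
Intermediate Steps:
r = -18 (r = (-16 - 10) + 8 = -26 + 8 = -18)
r*P(c(1)) = -18*(-5) = 90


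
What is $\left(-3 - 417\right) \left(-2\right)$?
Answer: $840$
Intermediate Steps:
$\left(-3 - 417\right) \left(-2\right) = \left(-420\right) \left(-2\right) = 840$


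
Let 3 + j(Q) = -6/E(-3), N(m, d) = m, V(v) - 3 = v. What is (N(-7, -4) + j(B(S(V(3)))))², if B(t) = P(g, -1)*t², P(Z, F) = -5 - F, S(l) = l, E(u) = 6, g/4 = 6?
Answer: 121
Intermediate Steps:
g = 24 (g = 4*6 = 24)
V(v) = 3 + v
B(t) = -4*t² (B(t) = (-5 - 1*(-1))*t² = (-5 + 1)*t² = -4*t²)
j(Q) = -4 (j(Q) = -3 - 6/6 = -3 - 6*⅙ = -3 - 1 = -4)
(N(-7, -4) + j(B(S(V(3)))))² = (-7 - 4)² = (-11)² = 121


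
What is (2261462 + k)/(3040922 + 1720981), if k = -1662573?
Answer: 598889/4761903 ≈ 0.12577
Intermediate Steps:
(2261462 + k)/(3040922 + 1720981) = (2261462 - 1662573)/(3040922 + 1720981) = 598889/4761903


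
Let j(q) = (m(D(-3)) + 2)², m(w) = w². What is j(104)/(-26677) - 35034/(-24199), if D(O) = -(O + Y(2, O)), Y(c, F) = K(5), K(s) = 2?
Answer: 133483461/92222389 ≈ 1.4474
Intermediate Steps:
Y(c, F) = 2
D(O) = -2 - O (D(O) = -(O + 2) = -(2 + O) = -2 - O)
j(q) = 9 (j(q) = ((-2 - 1*(-3))² + 2)² = ((-2 + 3)² + 2)² = (1² + 2)² = (1 + 2)² = 3² = 9)
j(104)/(-26677) - 35034/(-24199) = 9/(-26677) - 35034/(-24199) = 9*(-1/26677) - 35034*(-1/24199) = -9/26677 + 35034/24199 = 133483461/92222389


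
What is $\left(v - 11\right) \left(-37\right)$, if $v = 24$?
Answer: $-481$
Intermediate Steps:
$\left(v - 11\right) \left(-37\right) = \left(24 - 11\right) \left(-37\right) = 13 \left(-37\right) = -481$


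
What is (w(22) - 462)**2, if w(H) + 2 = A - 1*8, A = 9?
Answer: 214369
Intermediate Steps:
w(H) = -1 (w(H) = -2 + (9 - 1*8) = -2 + (9 - 8) = -2 + 1 = -1)
(w(22) - 462)**2 = (-1 - 462)**2 = (-463)**2 = 214369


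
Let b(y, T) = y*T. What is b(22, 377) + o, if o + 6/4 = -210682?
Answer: -404779/2 ≈ -2.0239e+5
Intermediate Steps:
o = -421367/2 (o = -3/2 - 210682 = -421367/2 ≈ -2.1068e+5)
b(y, T) = T*y
b(22, 377) + o = 377*22 - 421367/2 = 8294 - 421367/2 = -404779/2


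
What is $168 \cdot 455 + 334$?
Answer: $76774$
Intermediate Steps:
$168 \cdot 455 + 334 = 76440 + 334 = 76774$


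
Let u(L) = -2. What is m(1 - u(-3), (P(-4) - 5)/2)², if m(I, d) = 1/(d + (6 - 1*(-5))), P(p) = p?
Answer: 4/169 ≈ 0.023669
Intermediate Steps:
m(I, d) = 1/(11 + d) (m(I, d) = 1/(d + (6 + 5)) = 1/(d + 11) = 1/(11 + d))
m(1 - u(-3), (P(-4) - 5)/2)² = (1/(11 + (-4 - 5)/2))² = (1/(11 - 9*½))² = (1/(11 - 9/2))² = (1/(13/2))² = (2/13)² = 4/169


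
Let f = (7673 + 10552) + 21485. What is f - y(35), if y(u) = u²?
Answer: 38485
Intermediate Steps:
f = 39710 (f = 18225 + 21485 = 39710)
f - y(35) = 39710 - 1*35² = 39710 - 1*1225 = 39710 - 1225 = 38485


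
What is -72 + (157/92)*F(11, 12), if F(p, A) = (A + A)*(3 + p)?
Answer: 11532/23 ≈ 501.39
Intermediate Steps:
F(p, A) = 2*A*(3 + p) (F(p, A) = (2*A)*(3 + p) = 2*A*(3 + p))
-72 + (157/92)*F(11, 12) = -72 + (157/92)*(2*12*(3 + 11)) = -72 + (157*(1/92))*(2*12*14) = -72 + (157/92)*336 = -72 + 13188/23 = 11532/23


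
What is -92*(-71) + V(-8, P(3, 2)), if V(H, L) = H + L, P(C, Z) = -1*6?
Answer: 6518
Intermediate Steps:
P(C, Z) = -6
-92*(-71) + V(-8, P(3, 2)) = -92*(-71) + (-8 - 6) = 6532 - 14 = 6518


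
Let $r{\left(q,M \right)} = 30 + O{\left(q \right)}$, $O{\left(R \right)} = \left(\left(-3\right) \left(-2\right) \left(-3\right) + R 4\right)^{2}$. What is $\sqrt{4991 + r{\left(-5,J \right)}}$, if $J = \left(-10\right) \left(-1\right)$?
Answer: $\sqrt{6465} \approx 80.405$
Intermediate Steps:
$J = 10$
$O{\left(R \right)} = \left(-18 + 4 R\right)^{2}$ ($O{\left(R \right)} = \left(6 \left(-3\right) + 4 R\right)^{2} = \left(-18 + 4 R\right)^{2}$)
$r{\left(q,M \right)} = 30 + 4 \left(-9 + 2 q\right)^{2}$
$\sqrt{4991 + r{\left(-5,J \right)}} = \sqrt{4991 + \left(354 - -720 + 16 \left(-5\right)^{2}\right)} = \sqrt{4991 + \left(354 + 720 + 16 \cdot 25\right)} = \sqrt{4991 + \left(354 + 720 + 400\right)} = \sqrt{4991 + 1474} = \sqrt{6465}$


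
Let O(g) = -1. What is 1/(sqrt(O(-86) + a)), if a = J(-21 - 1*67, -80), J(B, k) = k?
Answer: -I/9 ≈ -0.11111*I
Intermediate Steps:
a = -80
1/(sqrt(O(-86) + a)) = 1/(sqrt(-1 - 80)) = 1/(sqrt(-81)) = 1/(9*I) = -I/9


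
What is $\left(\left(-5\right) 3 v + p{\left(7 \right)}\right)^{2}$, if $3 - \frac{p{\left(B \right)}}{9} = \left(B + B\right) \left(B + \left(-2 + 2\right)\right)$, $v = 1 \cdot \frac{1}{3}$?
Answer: $739600$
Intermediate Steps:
$v = \frac{1}{3}$ ($v = 1 \cdot \frac{1}{3} = \frac{1}{3} \approx 0.33333$)
$p{\left(B \right)} = 27 - 18 B^{2}$ ($p{\left(B \right)} = 27 - 9 \left(B + B\right) \left(B + \left(-2 + 2\right)\right) = 27 - 9 \cdot 2 B \left(B + 0\right) = 27 - 9 \cdot 2 B B = 27 - 9 \cdot 2 B^{2} = 27 - 18 B^{2}$)
$\left(\left(-5\right) 3 v + p{\left(7 \right)}\right)^{2} = \left(\left(-5\right) 3 \cdot \frac{1}{3} + \left(27 - 18 \cdot 7^{2}\right)\right)^{2} = \left(\left(-15\right) \frac{1}{3} + \left(27 - 882\right)\right)^{2} = \left(-5 + \left(27 - 882\right)\right)^{2} = \left(-5 - 855\right)^{2} = \left(-860\right)^{2} = 739600$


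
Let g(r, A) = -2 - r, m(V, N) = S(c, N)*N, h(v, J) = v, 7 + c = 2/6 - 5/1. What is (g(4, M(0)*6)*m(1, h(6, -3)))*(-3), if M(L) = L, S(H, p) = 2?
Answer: 216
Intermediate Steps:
c = -35/3 (c = -7 + (2/6 - 5/1) = -7 + (2*(⅙) - 5*1) = -7 + (⅓ - 5) = -7 - 14/3 = -35/3 ≈ -11.667)
m(V, N) = 2*N
(g(4, M(0)*6)*m(1, h(6, -3)))*(-3) = ((-2 - 1*4)*(2*6))*(-3) = ((-2 - 4)*12)*(-3) = -6*12*(-3) = -72*(-3) = 216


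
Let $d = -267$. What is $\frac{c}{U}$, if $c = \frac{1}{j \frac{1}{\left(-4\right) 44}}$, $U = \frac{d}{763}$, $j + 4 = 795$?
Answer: $\frac{19184}{30171} \approx 0.63584$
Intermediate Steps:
$j = 791$ ($j = -4 + 795 = 791$)
$U = - \frac{267}{763} \approx -0.34993$
$c = - \frac{176}{791}$ ($c = \frac{1}{791 \frac{1}{\left(-4\right) 44}} = \frac{1}{791 \frac{1}{-176}} = \frac{1}{791 \left(- \frac{1}{176}\right)} = \frac{1}{- \frac{791}{176}} = - \frac{176}{791} \approx -0.2225$)
$\frac{c}{U} = - \frac{176}{791 \left(- \frac{267}{763}\right)} = \left(- \frac{176}{791}\right) \left(- \frac{763}{267}\right) = \frac{19184}{30171}$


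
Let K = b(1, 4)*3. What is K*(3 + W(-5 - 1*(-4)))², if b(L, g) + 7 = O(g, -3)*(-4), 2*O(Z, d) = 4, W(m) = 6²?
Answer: -68445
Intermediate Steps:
W(m) = 36
O(Z, d) = 2 (O(Z, d) = (½)*4 = 2)
b(L, g) = -15 (b(L, g) = -7 + 2*(-4) = -7 - 8 = -15)
K = -45 (K = -15*3 = -45)
K*(3 + W(-5 - 1*(-4)))² = -45*(3 + 36)² = -45*39² = -45*1521 = -68445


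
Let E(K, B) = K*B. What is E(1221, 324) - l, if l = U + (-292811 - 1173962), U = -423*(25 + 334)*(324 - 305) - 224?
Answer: 4747884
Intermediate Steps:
U = -2885507 (U = -151857*19 - 224 = -423*6821 - 224 = -2885283 - 224 = -2885507)
l = -4352280 (l = -2885507 + (-292811 - 1173962) = -2885507 - 1466773 = -4352280)
E(K, B) = B*K
E(1221, 324) - l = 324*1221 - 1*(-4352280) = 395604 + 4352280 = 4747884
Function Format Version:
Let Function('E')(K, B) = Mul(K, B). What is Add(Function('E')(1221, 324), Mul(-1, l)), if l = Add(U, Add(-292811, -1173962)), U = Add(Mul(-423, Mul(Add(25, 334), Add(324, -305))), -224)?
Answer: 4747884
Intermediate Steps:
U = -2885507 (U = Add(Mul(-423, Mul(359, 19)), -224) = Add(Mul(-423, 6821), -224) = Add(-2885283, -224) = -2885507)
l = -4352280 (l = Add(-2885507, Add(-292811, -1173962)) = Add(-2885507, -1466773) = -4352280)
Function('E')(K, B) = Mul(B, K)
Add(Function('E')(1221, 324), Mul(-1, l)) = Add(Mul(324, 1221), Mul(-1, -4352280)) = Add(395604, 4352280) = 4747884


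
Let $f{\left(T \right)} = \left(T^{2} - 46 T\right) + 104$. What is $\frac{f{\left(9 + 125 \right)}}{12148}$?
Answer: $\frac{2974}{3037} \approx 0.97926$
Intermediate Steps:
$f{\left(T \right)} = 104 + T^{2} - 46 T$
$\frac{f{\left(9 + 125 \right)}}{12148} = \frac{104 + \left(9 + 125\right)^{2} - 46 \left(9 + 125\right)}{12148} = \left(104 + 134^{2} - 6164\right) \frac{1}{12148} = \left(104 + 17956 - 6164\right) \frac{1}{12148} = 11896 \cdot \frac{1}{12148} = \frac{2974}{3037}$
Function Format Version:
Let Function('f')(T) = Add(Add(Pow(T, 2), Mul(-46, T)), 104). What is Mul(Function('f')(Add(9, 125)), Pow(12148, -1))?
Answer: Rational(2974, 3037) ≈ 0.97926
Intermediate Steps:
Function('f')(T) = Add(104, Pow(T, 2), Mul(-46, T))
Mul(Function('f')(Add(9, 125)), Pow(12148, -1)) = Mul(Add(104, Pow(Add(9, 125), 2), Mul(-46, Add(9, 125))), Pow(12148, -1)) = Mul(Add(104, Pow(134, 2), Mul(-46, 134)), Rational(1, 12148)) = Mul(Add(104, 17956, -6164), Rational(1, 12148)) = Mul(11896, Rational(1, 12148)) = Rational(2974, 3037)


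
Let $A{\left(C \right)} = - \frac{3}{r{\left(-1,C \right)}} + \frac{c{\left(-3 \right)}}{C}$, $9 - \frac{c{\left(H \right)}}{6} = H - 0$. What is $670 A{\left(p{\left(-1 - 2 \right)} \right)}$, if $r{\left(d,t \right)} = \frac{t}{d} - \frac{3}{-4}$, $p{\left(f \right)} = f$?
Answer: $-16616$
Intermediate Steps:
$c{\left(H \right)} = 54 - 6 H$ ($c{\left(H \right)} = 54 - 6 \left(H - 0\right) = 54 - 6 \left(H + 0\right) = 54 - 6 H$)
$r{\left(d,t \right)} = \frac{3}{4} + \frac{t}{d}$ ($r{\left(d,t \right)} = \frac{t}{d} - - \frac{3}{4} = \frac{t}{d} + \frac{3}{4} = \frac{3}{4} + \frac{t}{d}$)
$A{\left(C \right)} = - \frac{3}{\frac{3}{4} - C} + \frac{72}{C}$ ($A{\left(C \right)} = - \frac{3}{\frac{3}{4} + \frac{C}{-1}} + \frac{54 - -18}{C} = - \frac{3}{\frac{3}{4} + C \left(-1\right)} + \frac{54 + 18}{C} = - \frac{3}{\frac{3}{4} - C} + \frac{72}{C}$)
$670 A{\left(p{\left(-1 - 2 \right)} \right)} = 670 \frac{12 \left(18 - 25 \left(-1 - 2\right)\right)}{\left(-1 - 2\right) \left(3 - 4 \left(-1 - 2\right)\right)} = 670 \frac{12 \left(18 - -75\right)}{\left(-3\right) \left(3 - -12\right)} = 670 \cdot 12 \left(- \frac{1}{3}\right) \frac{1}{3 + 12} \left(18 + 75\right) = 670 \cdot 12 \left(- \frac{1}{3}\right) \frac{1}{15} \cdot 93 = 670 \left(- \frac{124}{5}\right) = -16616$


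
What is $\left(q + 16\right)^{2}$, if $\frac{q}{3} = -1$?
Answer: $169$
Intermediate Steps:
$q = -3$ ($q = 3 \left(-1\right) = -3$)
$\left(q + 16\right)^{2} = \left(-3 + 16\right)^{2} = 13^{2} = 169$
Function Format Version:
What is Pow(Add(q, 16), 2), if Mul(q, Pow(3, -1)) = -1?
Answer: 169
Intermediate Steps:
q = -3 (q = Mul(3, -1) = -3)
Pow(Add(q, 16), 2) = Pow(Add(-3, 16), 2) = Pow(13, 2) = 169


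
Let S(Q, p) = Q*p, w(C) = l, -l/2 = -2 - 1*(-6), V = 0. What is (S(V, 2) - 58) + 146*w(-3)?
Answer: -1226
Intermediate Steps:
l = -8 (l = -2*(-2 - 1*(-6)) = -2*(-2 + 6) = -2*4 = -8)
w(C) = -8
(S(V, 2) - 58) + 146*w(-3) = (0*2 - 58) + 146*(-8) = (0 - 58) - 1168 = -58 - 1168 = -1226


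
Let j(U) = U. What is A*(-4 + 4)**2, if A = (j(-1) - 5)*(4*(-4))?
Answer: 0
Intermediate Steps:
A = 96 (A = (-1 - 5)*(4*(-4)) = -6*(-16) = 96)
A*(-4 + 4)**2 = 96*(-4 + 4)**2 = 96*0**2 = 96*0 = 0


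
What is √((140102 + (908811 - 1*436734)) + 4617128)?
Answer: √5229307 ≈ 2286.8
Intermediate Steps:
√((140102 + (908811 - 1*436734)) + 4617128) = √((140102 + (908811 - 436734)) + 4617128) = √((140102 + 472077) + 4617128) = √(612179 + 4617128) = √5229307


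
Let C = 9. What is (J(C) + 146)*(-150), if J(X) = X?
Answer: -23250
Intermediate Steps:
(J(C) + 146)*(-150) = (9 + 146)*(-150) = 155*(-150) = -23250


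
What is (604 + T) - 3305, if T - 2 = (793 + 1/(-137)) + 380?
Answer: -209063/137 ≈ -1526.0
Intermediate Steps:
T = 160974/137 (T = 2 + ((793 + 1/(-137)) + 380) = 2 + ((793 - 1/137) + 380) = 2 + (108640/137 + 380) = 2 + 160700/137 = 160974/137 ≈ 1175.0)
(604 + T) - 3305 = (604 + 160974/137) - 3305 = 243722/137 - 3305 = -209063/137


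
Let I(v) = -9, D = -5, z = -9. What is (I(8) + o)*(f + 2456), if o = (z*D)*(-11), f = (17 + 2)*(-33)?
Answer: -921816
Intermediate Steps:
f = -627 (f = 19*(-33) = -627)
o = -495 (o = -9*(-5)*(-11) = 45*(-11) = -495)
(I(8) + o)*(f + 2456) = (-9 - 495)*(-627 + 2456) = -504*1829 = -921816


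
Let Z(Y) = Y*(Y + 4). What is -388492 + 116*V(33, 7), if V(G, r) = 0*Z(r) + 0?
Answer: -388492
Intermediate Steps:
Z(Y) = Y*(4 + Y)
V(G, r) = 0 (V(G, r) = 0*(r*(4 + r)) + 0 = 0 + 0 = 0)
-388492 + 116*V(33, 7) = -388492 + 116*0 = -388492 + 0 = -388492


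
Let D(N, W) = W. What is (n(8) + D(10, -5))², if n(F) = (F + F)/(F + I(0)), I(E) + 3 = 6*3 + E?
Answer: 9801/529 ≈ 18.527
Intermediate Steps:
I(E) = 15 + E (I(E) = -3 + (6*3 + E) = -3 + (18 + E) = 15 + E)
n(F) = 2*F/(15 + F) (n(F) = (F + F)/(F + (15 + 0)) = (2*F)/(F + 15) = (2*F)/(15 + F) = 2*F/(15 + F))
(n(8) + D(10, -5))² = (2*8/(15 + 8) - 5)² = (2*8/23 - 5)² = (2*8*(1/23) - 5)² = (16/23 - 5)² = (-99/23)² = 9801/529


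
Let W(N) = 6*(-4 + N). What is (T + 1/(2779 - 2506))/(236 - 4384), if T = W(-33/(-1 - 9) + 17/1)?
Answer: -66751/2831010 ≈ -0.023579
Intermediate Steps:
W(N) = -24 + 6*N
T = 489/5 (T = -24 + 6*(-33/(-1 - 9) + 17/1) = -24 + 6*(-33/(-10) + 17*1) = -24 + 6*(-33*(-⅒) + 17) = -24 + 6*(33/10 + 17) = -24 + 6*(203/10) = -24 + 609/5 = 489/5 ≈ 97.800)
(T + 1/(2779 - 2506))/(236 - 4384) = (489/5 + 1/(2779 - 2506))/(236 - 4384) = (489/5 + 1/273)/(-4148) = (489/5 + 1/273)*(-1/4148) = (133502/1365)*(-1/4148) = -66751/2831010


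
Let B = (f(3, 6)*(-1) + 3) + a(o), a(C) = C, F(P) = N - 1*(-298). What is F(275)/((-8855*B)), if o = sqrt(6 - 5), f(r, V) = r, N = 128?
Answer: -426/8855 ≈ -0.048108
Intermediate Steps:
o = 1 (o = sqrt(1) = 1)
F(P) = 426 (F(P) = 128 - 1*(-298) = 128 + 298 = 426)
B = 1 (B = (3*(-1) + 3) + 1 = (-3 + 3) + 1 = 0 + 1 = 1)
F(275)/((-8855*B)) = 426/((-8855*1)) = 426/(-8855) = 426*(-1/8855) = -426/8855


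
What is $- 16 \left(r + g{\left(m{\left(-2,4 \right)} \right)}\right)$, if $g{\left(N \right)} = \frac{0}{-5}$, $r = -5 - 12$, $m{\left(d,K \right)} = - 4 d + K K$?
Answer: $272$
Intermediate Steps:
$m{\left(d,K \right)} = K^{2} - 4 d$ ($m{\left(d,K \right)} = - 4 d + K^{2} = K^{2} - 4 d$)
$r = -17$ ($r = -5 - 12 = -17$)
$g{\left(N \right)} = 0$ ($g{\left(N \right)} = 0 \left(- \frac{1}{5}\right) = 0$)
$- 16 \left(r + g{\left(m{\left(-2,4 \right)} \right)}\right) = - 16 \left(-17 + 0\right) = \left(-16\right) \left(-17\right) = 272$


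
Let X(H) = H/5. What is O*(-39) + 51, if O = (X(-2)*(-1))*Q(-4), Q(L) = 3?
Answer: 21/5 ≈ 4.2000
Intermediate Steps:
X(H) = H/5 (X(H) = H*(⅕) = H/5)
O = 6/5 (O = (((⅕)*(-2))*(-1))*3 = -⅖*(-1)*3 = (⅖)*3 = 6/5 ≈ 1.2000)
O*(-39) + 51 = (6/5)*(-39) + 51 = -234/5 + 51 = 21/5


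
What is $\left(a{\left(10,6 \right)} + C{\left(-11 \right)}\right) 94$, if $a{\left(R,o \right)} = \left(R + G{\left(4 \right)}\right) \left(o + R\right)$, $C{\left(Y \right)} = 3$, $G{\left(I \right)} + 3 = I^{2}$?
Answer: $34874$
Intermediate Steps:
$G{\left(I \right)} = -3 + I^{2}$
$a{\left(R,o \right)} = \left(13 + R\right) \left(R + o\right)$ ($a{\left(R,o \right)} = \left(R - \left(3 - 4^{2}\right)\right) \left(o + R\right) = \left(R + \left(-3 + 16\right)\right) \left(R + o\right) = \left(R + 13\right) \left(R + o\right) = \left(13 + R\right) \left(R + o\right)$)
$\left(a{\left(10,6 \right)} + C{\left(-11 \right)}\right) 94 = \left(\left(10^{2} + 13 \cdot 10 + 13 \cdot 6 + 10 \cdot 6\right) + 3\right) 94 = \left(\left(100 + 130 + 78 + 60\right) + 3\right) 94 = \left(368 + 3\right) 94 = 371 \cdot 94 = 34874$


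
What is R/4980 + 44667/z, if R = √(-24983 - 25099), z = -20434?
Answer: -44667/20434 + I*√50082/4980 ≈ -2.1859 + 0.044938*I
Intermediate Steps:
R = I*√50082 (R = √(-50082) = I*√50082 ≈ 223.79*I)
R/4980 + 44667/z = (I*√50082)/4980 + 44667/(-20434) = (I*√50082)*(1/4980) + 44667*(-1/20434) = I*√50082/4980 - 44667/20434 = -44667/20434 + I*√50082/4980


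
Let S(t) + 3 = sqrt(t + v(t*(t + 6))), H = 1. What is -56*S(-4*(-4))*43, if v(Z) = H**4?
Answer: 7224 - 2408*sqrt(17) ≈ -2704.4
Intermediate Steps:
v(Z) = 1 (v(Z) = 1**4 = 1)
S(t) = -3 + sqrt(1 + t) (S(t) = -3 + sqrt(t + 1) = -3 + sqrt(1 + t))
-56*S(-4*(-4))*43 = -56*(-3 + sqrt(1 - 4*(-4)))*43 = -56*(-3 + sqrt(1 + 16))*43 = -56*(-3 + sqrt(17))*43 = (168 - 56*sqrt(17))*43 = 7224 - 2408*sqrt(17)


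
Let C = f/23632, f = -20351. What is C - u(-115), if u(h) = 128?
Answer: -3045247/23632 ≈ -128.86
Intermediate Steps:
C = -20351/23632 ≈ -0.86116
C - u(-115) = -20351/23632 - 1*128 = -20351/23632 - 128 = -3045247/23632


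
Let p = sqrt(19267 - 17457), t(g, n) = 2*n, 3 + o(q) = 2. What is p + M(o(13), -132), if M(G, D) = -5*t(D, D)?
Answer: 1320 + sqrt(1810) ≈ 1362.5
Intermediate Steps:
o(q) = -1 (o(q) = -3 + 2 = -1)
M(G, D) = -10*D
p = sqrt(1810) ≈ 42.544
p + M(o(13), -132) = sqrt(1810) - 10*(-132) = sqrt(1810) + 1320 = 1320 + sqrt(1810)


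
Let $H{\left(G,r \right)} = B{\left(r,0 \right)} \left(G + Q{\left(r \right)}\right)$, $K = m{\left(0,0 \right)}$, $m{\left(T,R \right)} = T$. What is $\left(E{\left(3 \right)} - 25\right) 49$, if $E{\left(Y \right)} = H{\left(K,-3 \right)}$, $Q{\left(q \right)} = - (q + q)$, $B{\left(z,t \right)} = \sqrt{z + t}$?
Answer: $-1225 + 294 i \sqrt{3} \approx -1225.0 + 509.22 i$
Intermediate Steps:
$B{\left(z,t \right)} = \sqrt{t + z}$
$K = 0$
$Q{\left(q \right)} = - 2 q$
$H{\left(G,r \right)} = \sqrt{r} \left(G - 2 r\right)$ ($H{\left(G,r \right)} = \sqrt{0 + r} \left(G - 2 r\right) = \sqrt{r} \left(G - 2 r\right)$)
$E{\left(Y \right)} = 6 i \sqrt{3}$ ($E{\left(Y \right)} = \sqrt{-3} \left(0 - -6\right) = i \sqrt{3} \left(0 + 6\right) = i \sqrt{3} \cdot 6 = 6 i \sqrt{3}$)
$\left(E{\left(3 \right)} - 25\right) 49 = \left(6 i \sqrt{3} - 25\right) 49 = \left(-25 + 6 i \sqrt{3}\right) 49 = -1225 + 294 i \sqrt{3}$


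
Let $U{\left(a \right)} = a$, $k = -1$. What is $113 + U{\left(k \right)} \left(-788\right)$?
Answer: $901$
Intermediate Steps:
$113 + U{\left(k \right)} \left(-788\right) = 113 - -788 = 113 + 788 = 901$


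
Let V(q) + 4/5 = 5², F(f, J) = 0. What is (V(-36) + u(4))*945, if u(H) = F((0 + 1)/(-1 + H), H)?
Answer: 22869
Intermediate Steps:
V(q) = 121/5 (V(q) = -⅘ + 5² = -⅘ + 25 = 121/5)
u(H) = 0
(V(-36) + u(4))*945 = (121/5 + 0)*945 = (121/5)*945 = 22869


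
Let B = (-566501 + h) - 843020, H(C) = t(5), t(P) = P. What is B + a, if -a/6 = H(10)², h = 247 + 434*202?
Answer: -1321756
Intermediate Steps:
H(C) = 5
h = 87915 (h = 247 + 87668 = 87915)
a = -150 (a = -6*5² = -6*25 = -150)
B = -1321606 (B = (-566501 + 87915) - 843020 = -478586 - 843020 = -1321606)
B + a = -1321606 - 150 = -1321756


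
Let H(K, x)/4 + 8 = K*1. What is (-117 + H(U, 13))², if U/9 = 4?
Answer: 25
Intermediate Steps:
U = 36 (U = 9*4 = 36)
H(K, x) = -32 + 4*K (H(K, x) = -32 + 4*(K*1) = -32 + 4*K)
(-117 + H(U, 13))² = (-117 + (-32 + 4*36))² = (-117 + (-32 + 144))² = (-117 + 112)² = (-5)² = 25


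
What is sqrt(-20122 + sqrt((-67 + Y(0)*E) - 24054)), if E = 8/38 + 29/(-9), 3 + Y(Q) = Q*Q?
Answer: sqrt(-65376378 + 57*I*sqrt(78339774))/57 ≈ 0.54733 + 141.85*I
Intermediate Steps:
Y(Q) = -3 + Q**2 (Y(Q) = -3 + Q*Q = -3 + Q**2)
E = -515/171 (E = 8*(1/38) + 29*(-1/9) = 4/19 - 29/9 = -515/171 ≈ -3.0117)
sqrt(-20122 + sqrt((-67 + Y(0)*E) - 24054)) = sqrt(-20122 + sqrt((-67 + (-3 + 0**2)*(-515/171)) - 24054)) = sqrt(-20122 + sqrt((-67 + (-3 + 0)*(-515/171)) - 24054)) = sqrt(-20122 + sqrt((-67 - 3*(-515/171)) - 24054)) = sqrt(-20122 + sqrt((-67 + 515/57) - 24054)) = sqrt(-20122 + sqrt(-3304/57 - 24054)) = sqrt(-20122 + sqrt(-1374382/57)) = sqrt(-20122 + I*sqrt(78339774)/57)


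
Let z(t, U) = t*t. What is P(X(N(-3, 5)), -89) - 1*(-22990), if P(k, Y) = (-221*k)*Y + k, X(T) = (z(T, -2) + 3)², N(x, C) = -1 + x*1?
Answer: 7123860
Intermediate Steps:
z(t, U) = t²
N(x, C) = -1 + x
X(T) = (3 + T²)² (X(T) = (T² + 3)² = (3 + T²)²)
P(k, Y) = k - 221*Y*k (P(k, Y) = -221*Y*k + k = k - 221*Y*k)
P(X(N(-3, 5)), -89) - 1*(-22990) = (3 + (-1 - 3)²)²*(1 - 221*(-89)) - 1*(-22990) = (3 + (-4)²)²*(1 + 19669) + 22990 = (3 + 16)²*19670 + 22990 = 19²*19670 + 22990 = 361*19670 + 22990 = 7100870 + 22990 = 7123860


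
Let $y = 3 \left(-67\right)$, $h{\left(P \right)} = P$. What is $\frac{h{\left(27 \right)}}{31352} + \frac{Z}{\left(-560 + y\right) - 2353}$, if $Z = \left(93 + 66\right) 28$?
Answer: $- \frac{23249171}{16271688} \approx -1.4288$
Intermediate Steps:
$Z = 4452$ ($Z = 159 \cdot 28 = 4452$)
$y = -201$
$\frac{h{\left(27 \right)}}{31352} + \frac{Z}{\left(-560 + y\right) - 2353} = \frac{27}{31352} + \frac{4452}{\left(-560 - 201\right) - 2353} = 27 \cdot \frac{1}{31352} + \frac{4452}{-761 - 2353} = \frac{27}{31352} + \frac{4452}{-3114} = \frac{27}{31352} + 4452 \left(- \frac{1}{3114}\right) = \frac{27}{31352} - \frac{742}{519} = - \frac{23249171}{16271688}$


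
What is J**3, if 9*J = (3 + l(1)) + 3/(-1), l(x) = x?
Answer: 1/729 ≈ 0.0013717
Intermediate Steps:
J = 1/9 (J = ((3 + 1) + 3/(-1))/9 = (4 + 3*(-1))/9 = (4 - 3)/9 = (1/9)*1 = 1/9 ≈ 0.11111)
J**3 = (1/9)**3 = 1/729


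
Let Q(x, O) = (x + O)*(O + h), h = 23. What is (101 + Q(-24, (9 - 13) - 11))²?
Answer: 44521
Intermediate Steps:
Q(x, O) = (23 + O)*(O + x) (Q(x, O) = (x + O)*(O + 23) = (O + x)*(23 + O) = (23 + O)*(O + x))
(101 + Q(-24, (9 - 13) - 11))² = (101 + (((9 - 13) - 11)² + 23*((9 - 13) - 11) + 23*(-24) + ((9 - 13) - 11)*(-24)))² = (101 + ((-4 - 11)² + 23*(-4 - 11) - 552 + (-4 - 11)*(-24)))² = (101 + ((-15)² + 23*(-15) - 552 - 15*(-24)))² = (101 + (225 - 345 - 552 + 360))² = (101 - 312)² = (-211)² = 44521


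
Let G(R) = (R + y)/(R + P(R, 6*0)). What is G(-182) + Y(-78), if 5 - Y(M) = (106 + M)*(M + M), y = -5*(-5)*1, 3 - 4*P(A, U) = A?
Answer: 2375167/543 ≈ 4374.2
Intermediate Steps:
P(A, U) = ¾ - A/4
y = 25 (y = 25*1 = 25)
G(R) = (25 + R)/(¾ + 3*R/4) (G(R) = (R + 25)/(R + (¾ - R/4)) = (25 + R)/(¾ + 3*R/4))
Y(M) = 5 - 2*M*(106 + M) (Y(M) = 5 - (106 + M)*(M + M) = 5 - (106 + M)*2*M = 5 - 2*M*(106 + M))
G(-182) + Y(-78) = 4*(25 - 182)/(3*(1 - 182)) + (5 - 212*(-78) - 2*(-78)²) = (4/3)*(-157)/(-181) + (5 + 16536 - 2*6084) = (4/3)*(-1/181)*(-157) + (5 + 16536 - 12168) = 628/543 + 4373 = 2375167/543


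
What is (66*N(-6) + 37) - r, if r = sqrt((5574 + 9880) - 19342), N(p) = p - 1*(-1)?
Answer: -293 - 36*I*sqrt(3) ≈ -293.0 - 62.354*I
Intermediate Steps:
N(p) = 1 + p (N(p) = p + 1 = 1 + p)
r = 36*I*sqrt(3) (r = sqrt(15454 - 19342) = sqrt(-3888) = 36*I*sqrt(3) ≈ 62.354*I)
(66*N(-6) + 37) - r = (66*(1 - 6) + 37) - 36*I*sqrt(3) = (66*(-5) + 37) - 36*I*sqrt(3) = (-330 + 37) - 36*I*sqrt(3) = -293 - 36*I*sqrt(3)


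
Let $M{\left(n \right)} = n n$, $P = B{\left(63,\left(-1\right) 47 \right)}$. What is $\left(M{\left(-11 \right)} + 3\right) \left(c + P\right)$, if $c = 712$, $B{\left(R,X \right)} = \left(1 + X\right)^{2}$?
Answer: $350672$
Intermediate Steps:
$P = 2116$ ($P = \left(1 - 47\right)^{2} = \left(-46\right)^{2} = 2116$)
$M{\left(n \right)} = n^{2}$
$\left(M{\left(-11 \right)} + 3\right) \left(c + P\right) = \left(\left(-11\right)^{2} + 3\right) \left(712 + 2116\right) = \left(121 + 3\right) 2828 = 124 \cdot 2828 = 350672$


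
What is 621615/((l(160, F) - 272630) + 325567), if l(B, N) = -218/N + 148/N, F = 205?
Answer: 25486215/2170403 ≈ 11.743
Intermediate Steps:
l(B, N) = -70/N
621615/((l(160, F) - 272630) + 325567) = 621615/((-70/205 - 272630) + 325567) = 621615/((-70*1/205 - 272630) + 325567) = 621615/((-14/41 - 272630) + 325567) = 621615/(-11177844/41 + 325567) = 621615/(2170403/41) = 621615*(41/2170403) = 25486215/2170403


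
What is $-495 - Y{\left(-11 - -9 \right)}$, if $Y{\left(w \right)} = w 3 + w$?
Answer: $-487$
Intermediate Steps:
$Y{\left(w \right)} = 4 w$ ($Y{\left(w \right)} = 3 w + w = 4 w$)
$-495 - Y{\left(-11 - -9 \right)} = -495 - 4 \left(-11 - -9\right) = -495 - 4 \left(-11 + 9\right) = -495 - 4 \left(-2\right) = -495 - -8 = -495 + 8 = -487$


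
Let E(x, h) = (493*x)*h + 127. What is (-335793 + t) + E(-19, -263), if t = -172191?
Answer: 1955664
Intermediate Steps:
E(x, h) = 127 + 493*h*x (E(x, h) = 493*h*x + 127 = 127 + 493*h*x)
(-335793 + t) + E(-19, -263) = (-335793 - 172191) + (127 + 493*(-263)*(-19)) = -507984 + (127 + 2463521) = -507984 + 2463648 = 1955664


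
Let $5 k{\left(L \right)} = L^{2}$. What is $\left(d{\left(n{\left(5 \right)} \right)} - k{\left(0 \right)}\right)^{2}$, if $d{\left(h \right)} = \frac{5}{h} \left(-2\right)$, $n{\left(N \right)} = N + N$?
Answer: $1$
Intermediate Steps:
$k{\left(L \right)} = \frac{L^{2}}{5}$
$n{\left(N \right)} = 2 N$
$d{\left(h \right)} = - \frac{10}{h}$
$\left(d{\left(n{\left(5 \right)} \right)} - k{\left(0 \right)}\right)^{2} = \left(- \frac{10}{2 \cdot 5} - \frac{0^{2}}{5}\right)^{2} = \left(- \frac{10}{10} - \frac{1}{5} \cdot 0\right)^{2} = \left(\left(-10\right) \frac{1}{10} - 0\right)^{2} = \left(-1 + 0\right)^{2} = \left(-1\right)^{2} = 1$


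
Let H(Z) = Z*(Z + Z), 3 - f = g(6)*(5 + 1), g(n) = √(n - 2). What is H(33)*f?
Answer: -19602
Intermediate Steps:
g(n) = √(-2 + n)
f = -9 (f = 3 - √(-2 + 6)*(5 + 1) = 3 - √4*6 = 3 - 2*6 = 3 - 1*12 = 3 - 12 = -9)
H(Z) = 2*Z² (H(Z) = Z*(2*Z) = 2*Z²)
H(33)*f = (2*33²)*(-9) = (2*1089)*(-9) = 2178*(-9) = -19602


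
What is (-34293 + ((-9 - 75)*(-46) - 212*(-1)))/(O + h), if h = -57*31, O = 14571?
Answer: -2747/1164 ≈ -2.3600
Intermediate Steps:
h = -1767
(-34293 + ((-9 - 75)*(-46) - 212*(-1)))/(O + h) = (-34293 + ((-9 - 75)*(-46) - 212*(-1)))/(14571 - 1767) = (-34293 + (-84*(-46) - 1*(-212)))/12804 = (-34293 + (3864 + 212))*(1/12804) = (-34293 + 4076)*(1/12804) = -30217*1/12804 = -2747/1164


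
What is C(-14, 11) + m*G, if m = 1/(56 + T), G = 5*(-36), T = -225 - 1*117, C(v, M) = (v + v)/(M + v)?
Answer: 4274/429 ≈ 9.9627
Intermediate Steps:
C(v, M) = 2*v/(M + v) (C(v, M) = (2*v)/(M + v) = 2*v/(M + v))
T = -342 (T = -225 - 117 = -342)
G = -180
m = -1/286 (m = 1/(56 - 342) = 1/(-286) = -1/286 ≈ -0.0034965)
C(-14, 11) + m*G = 2*(-14)/(11 - 14) - 1/286*(-180) = 2*(-14)/(-3) + 90/143 = 2*(-14)*(-⅓) + 90/143 = 28/3 + 90/143 = 4274/429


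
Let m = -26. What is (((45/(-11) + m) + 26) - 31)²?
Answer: 148996/121 ≈ 1231.4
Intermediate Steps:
(((45/(-11) + m) + 26) - 31)² = (((45/(-11) - 26) + 26) - 31)² = (((45*(-1/11) - 26) + 26) - 31)² = (((-45/11 - 26) + 26) - 31)² = ((-331/11 + 26) - 31)² = (-45/11 - 31)² = (-386/11)² = 148996/121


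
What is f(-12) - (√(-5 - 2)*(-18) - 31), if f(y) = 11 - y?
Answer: 54 + 18*I*√7 ≈ 54.0 + 47.624*I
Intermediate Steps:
f(-12) - (√(-5 - 2)*(-18) - 31) = (11 - 1*(-12)) - (√(-5 - 2)*(-18) - 31) = (11 + 12) - (√(-7)*(-18) - 31) = 23 - ((I*√7)*(-18) - 31) = 23 - (-18*I*√7 - 31) = 23 - (-31 - 18*I*√7) = 23 + (31 + 18*I*√7) = 54 + 18*I*√7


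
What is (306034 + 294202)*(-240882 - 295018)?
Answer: -321666472400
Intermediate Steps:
(306034 + 294202)*(-240882 - 295018) = 600236*(-535900) = -321666472400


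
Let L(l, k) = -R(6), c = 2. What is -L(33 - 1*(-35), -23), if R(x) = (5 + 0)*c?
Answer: 10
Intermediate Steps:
R(x) = 10 (R(x) = (5 + 0)*2 = 5*2 = 10)
L(l, k) = -10 (L(l, k) = -1*10 = -10)
-L(33 - 1*(-35), -23) = -1*(-10) = 10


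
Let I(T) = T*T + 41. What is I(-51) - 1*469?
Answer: 2173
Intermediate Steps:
I(T) = 41 + T² (I(T) = T² + 41 = 41 + T²)
I(-51) - 1*469 = (41 + (-51)²) - 1*469 = (41 + 2601) - 469 = 2642 - 469 = 2173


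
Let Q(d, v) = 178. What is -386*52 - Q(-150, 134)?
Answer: -20250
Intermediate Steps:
-386*52 - Q(-150, 134) = -386*52 - 1*178 = -20072 - 178 = -20250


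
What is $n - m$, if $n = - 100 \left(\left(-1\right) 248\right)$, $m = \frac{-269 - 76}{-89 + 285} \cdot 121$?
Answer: $\frac{4902545}{196} \approx 25013.0$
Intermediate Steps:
$m = - \frac{41745}{196}$ ($m = - \frac{345}{196} \cdot 121 = \left(-345\right) \frac{1}{196} \cdot 121 = \left(- \frac{345}{196}\right) 121 = - \frac{41745}{196} \approx -212.98$)
$n = 24800$ ($n = \left(-100\right) \left(-248\right) = 24800$)
$n - m = 24800 - - \frac{41745}{196} = 24800 + \frac{41745}{196} = \frac{4902545}{196}$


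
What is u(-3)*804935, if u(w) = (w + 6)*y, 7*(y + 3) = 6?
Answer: -36222075/7 ≈ -5.1746e+6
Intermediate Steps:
y = -15/7 (y = -3 + (1/7)*6 = -3 + 6/7 = -15/7 ≈ -2.1429)
u(w) = -90/7 - 15*w/7 (u(w) = (w + 6)*(-15/7) = (6 + w)*(-15/7) = -90/7 - 15*w/7)
u(-3)*804935 = (-90/7 - 15/7*(-3))*804935 = (-90/7 + 45/7)*804935 = -45/7*804935 = -36222075/7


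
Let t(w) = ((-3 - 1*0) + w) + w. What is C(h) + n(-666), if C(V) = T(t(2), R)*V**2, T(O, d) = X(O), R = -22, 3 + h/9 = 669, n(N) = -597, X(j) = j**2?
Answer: 35927439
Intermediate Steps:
h = 5994 (h = -27 + 9*669 = -27 + 6021 = 5994)
t(w) = -3 + 2*w (t(w) = ((-3 + 0) + w) + w = (-3 + w) + w = -3 + 2*w)
T(O, d) = O**2
C(V) = V**2 (C(V) = (-3 + 2*2)**2*V**2 = (-3 + 4)**2*V**2 = 1**2*V**2 = 1*V**2 = V**2)
C(h) + n(-666) = 5994**2 - 597 = 35928036 - 597 = 35927439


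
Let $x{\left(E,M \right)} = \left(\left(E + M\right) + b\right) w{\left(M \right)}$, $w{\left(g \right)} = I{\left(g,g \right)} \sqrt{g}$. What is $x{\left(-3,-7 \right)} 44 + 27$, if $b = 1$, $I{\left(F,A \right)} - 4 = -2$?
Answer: $27 - 792 i \sqrt{7} \approx 27.0 - 2095.4 i$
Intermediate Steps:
$I{\left(F,A \right)} = 2$ ($I{\left(F,A \right)} = 4 - 2 = 2$)
$w{\left(g \right)} = 2 \sqrt{g}$
$x{\left(E,M \right)} = 2 \sqrt{M} \left(1 + E + M\right)$ ($x{\left(E,M \right)} = \left(\left(E + M\right) + 1\right) 2 \sqrt{M} = \left(1 + E + M\right) 2 \sqrt{M} = 2 \sqrt{M} \left(1 + E + M\right)$)
$x{\left(-3,-7 \right)} 44 + 27 = 2 \sqrt{-7} \left(1 - 3 - 7\right) 44 + 27 = 2 i \sqrt{7} \left(-9\right) 44 + 27 = - 18 i \sqrt{7} \cdot 44 + 27 = - 792 i \sqrt{7} + 27 = 27 - 792 i \sqrt{7}$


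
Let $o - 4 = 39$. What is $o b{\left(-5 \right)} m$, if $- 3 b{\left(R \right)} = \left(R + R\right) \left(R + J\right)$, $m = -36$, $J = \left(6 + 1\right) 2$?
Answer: $-46440$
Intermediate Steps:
$o = 43$ ($o = 4 + 39 = 43$)
$J = 14$ ($J = 7 \cdot 2 = 14$)
$b{\left(R \right)} = - \frac{2 R \left(14 + R\right)}{3}$ ($b{\left(R \right)} = - \frac{\left(R + R\right) \left(R + 14\right)}{3} = - \frac{2 R \left(14 + R\right)}{3}$)
$o b{\left(-5 \right)} m = 43 \left(\left(- \frac{2}{3}\right) \left(-5\right) \left(14 - 5\right)\right) \left(-36\right) = 43 \left(\left(- \frac{2}{3}\right) \left(-5\right) 9\right) \left(-36\right) = 43 \cdot 30 \left(-36\right) = 1290 \left(-36\right) = -46440$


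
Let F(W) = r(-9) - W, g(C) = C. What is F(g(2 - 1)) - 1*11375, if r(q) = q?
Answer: -11385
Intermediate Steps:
F(W) = -9 - W
F(g(2 - 1)) - 1*11375 = (-9 - (2 - 1)) - 1*11375 = (-9 - 1*1) - 11375 = (-9 - 1) - 11375 = -10 - 11375 = -11385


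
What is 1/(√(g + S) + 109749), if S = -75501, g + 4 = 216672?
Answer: 109749/12044701834 - √141167/12044701834 ≈ 9.0806e-6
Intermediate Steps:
g = 216668 (g = -4 + 216672 = 216668)
1/(√(g + S) + 109749) = 1/(√(216668 - 75501) + 109749) = 1/(√141167 + 109749) = 1/(109749 + √141167)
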